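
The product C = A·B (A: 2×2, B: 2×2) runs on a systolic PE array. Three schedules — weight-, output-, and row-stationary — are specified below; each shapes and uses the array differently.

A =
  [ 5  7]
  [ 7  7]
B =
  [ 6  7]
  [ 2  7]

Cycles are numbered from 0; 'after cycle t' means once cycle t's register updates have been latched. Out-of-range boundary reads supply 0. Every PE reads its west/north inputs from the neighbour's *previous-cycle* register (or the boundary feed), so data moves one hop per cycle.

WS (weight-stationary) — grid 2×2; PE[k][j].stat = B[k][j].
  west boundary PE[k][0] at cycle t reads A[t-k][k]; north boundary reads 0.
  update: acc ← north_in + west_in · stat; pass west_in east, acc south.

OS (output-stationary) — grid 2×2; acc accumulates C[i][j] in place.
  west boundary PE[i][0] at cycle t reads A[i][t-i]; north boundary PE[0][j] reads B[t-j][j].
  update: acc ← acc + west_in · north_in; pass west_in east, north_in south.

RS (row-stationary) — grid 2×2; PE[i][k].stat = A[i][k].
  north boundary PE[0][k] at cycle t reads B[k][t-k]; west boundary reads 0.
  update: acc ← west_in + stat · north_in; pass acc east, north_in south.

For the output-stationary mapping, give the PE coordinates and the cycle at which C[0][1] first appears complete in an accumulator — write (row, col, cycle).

Under OS, C[0][1] lands at PE[0][1]:
  0: (0,1).acc=0  regs=<0,0>
  1: (0,1).acc=35  regs=<5,7>
  2: (0,1).acc=84  regs=<7,7>

(row, col, cycle) = (0, 1, 2)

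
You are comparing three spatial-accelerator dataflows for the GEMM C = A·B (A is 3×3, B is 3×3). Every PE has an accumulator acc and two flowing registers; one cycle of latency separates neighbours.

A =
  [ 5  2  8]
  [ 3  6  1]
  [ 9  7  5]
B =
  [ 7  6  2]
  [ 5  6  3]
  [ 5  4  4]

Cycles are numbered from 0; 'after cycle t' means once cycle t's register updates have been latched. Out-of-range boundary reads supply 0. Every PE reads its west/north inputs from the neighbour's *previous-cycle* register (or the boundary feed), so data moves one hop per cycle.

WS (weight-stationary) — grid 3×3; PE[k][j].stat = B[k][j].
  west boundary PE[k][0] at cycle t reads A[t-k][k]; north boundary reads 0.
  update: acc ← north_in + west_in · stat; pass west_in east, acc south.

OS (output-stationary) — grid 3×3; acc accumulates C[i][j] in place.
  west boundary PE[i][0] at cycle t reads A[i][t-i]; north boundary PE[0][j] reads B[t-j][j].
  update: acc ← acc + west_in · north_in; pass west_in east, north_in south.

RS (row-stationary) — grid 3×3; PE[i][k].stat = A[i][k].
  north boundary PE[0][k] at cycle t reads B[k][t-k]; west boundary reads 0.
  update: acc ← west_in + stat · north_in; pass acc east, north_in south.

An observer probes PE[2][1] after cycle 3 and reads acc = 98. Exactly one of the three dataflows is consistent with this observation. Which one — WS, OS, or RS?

dataflow = RS

WS [3×3] PE[2][1] across cycles:
  t=0 PE[2][1]: acc=0 h=0 v=0
  t=1 PE[2][1]: acc=0 h=0 v=0
  t=2 PE[2][1]: acc=0 h=0 v=0
  t=3 PE[2][1]: acc=74 h=8 v=74
OS [3×3] PE[2][1] across cycles:
  t=0 PE[2][1]: acc=0 h=0 v=0
  t=1 PE[2][1]: acc=0 h=0 v=0
  t=2 PE[2][1]: acc=0 h=0 v=0
  t=3 PE[2][1]: acc=54 h=9 v=6
RS [3×3] PE[2][1] across cycles:
  t=0 PE[2][1]: acc=0 h=0 v=0
  t=1 PE[2][1]: acc=0 h=0 v=0
  t=2 PE[2][1]: acc=0 h=0 v=0
  t=3 PE[2][1]: acc=98 h=98 v=5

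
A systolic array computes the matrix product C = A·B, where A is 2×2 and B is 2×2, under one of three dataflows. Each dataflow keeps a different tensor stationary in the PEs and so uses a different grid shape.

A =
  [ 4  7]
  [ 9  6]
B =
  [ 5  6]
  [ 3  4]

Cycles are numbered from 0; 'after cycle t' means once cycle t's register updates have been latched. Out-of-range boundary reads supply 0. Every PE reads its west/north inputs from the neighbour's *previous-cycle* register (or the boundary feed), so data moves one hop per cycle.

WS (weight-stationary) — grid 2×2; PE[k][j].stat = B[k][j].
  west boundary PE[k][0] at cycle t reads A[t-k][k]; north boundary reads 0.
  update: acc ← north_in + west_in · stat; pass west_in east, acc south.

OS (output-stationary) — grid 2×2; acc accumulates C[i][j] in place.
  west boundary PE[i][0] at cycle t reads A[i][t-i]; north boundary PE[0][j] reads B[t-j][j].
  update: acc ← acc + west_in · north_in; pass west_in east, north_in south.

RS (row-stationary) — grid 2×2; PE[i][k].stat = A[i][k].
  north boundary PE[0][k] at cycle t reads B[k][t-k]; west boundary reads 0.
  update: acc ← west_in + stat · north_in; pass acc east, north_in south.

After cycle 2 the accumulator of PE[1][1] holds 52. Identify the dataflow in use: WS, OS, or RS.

dataflow = WS

— WS: 2×2; PE[1][1] trace:
  after 0 — PE[1][1] acc=0, pass-E 0, pass-S 0
  after 1 — PE[1][1] acc=0, pass-E 0, pass-S 0
  after 2 — PE[1][1] acc=52, pass-E 7, pass-S 52
— OS: 2×2; PE[1][1] trace:
  after 0 — PE[1][1] acc=0, pass-E 0, pass-S 0
  after 1 — PE[1][1] acc=0, pass-E 0, pass-S 0
  after 2 — PE[1][1] acc=54, pass-E 9, pass-S 6
— RS: 2×2; PE[1][1] trace:
  after 0 — PE[1][1] acc=0, pass-E 0, pass-S 0
  after 1 — PE[1][1] acc=0, pass-E 0, pass-S 0
  after 2 — PE[1][1] acc=63, pass-E 63, pass-S 3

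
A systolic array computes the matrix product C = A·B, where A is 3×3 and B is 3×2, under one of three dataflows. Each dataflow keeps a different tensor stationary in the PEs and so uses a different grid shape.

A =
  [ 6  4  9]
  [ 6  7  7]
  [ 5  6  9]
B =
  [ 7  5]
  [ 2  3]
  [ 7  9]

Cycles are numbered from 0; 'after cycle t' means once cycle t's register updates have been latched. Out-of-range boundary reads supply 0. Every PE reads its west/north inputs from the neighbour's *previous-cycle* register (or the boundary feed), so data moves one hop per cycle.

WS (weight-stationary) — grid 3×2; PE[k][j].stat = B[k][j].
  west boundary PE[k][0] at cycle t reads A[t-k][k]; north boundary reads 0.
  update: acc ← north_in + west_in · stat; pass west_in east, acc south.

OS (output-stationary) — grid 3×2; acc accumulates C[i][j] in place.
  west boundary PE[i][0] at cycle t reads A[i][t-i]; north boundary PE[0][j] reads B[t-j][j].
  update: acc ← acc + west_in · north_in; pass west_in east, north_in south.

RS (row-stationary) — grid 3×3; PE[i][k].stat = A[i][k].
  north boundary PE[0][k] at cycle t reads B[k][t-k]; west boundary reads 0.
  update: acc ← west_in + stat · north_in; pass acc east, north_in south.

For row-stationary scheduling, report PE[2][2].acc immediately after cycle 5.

PE[2][2].acc = 124

RS (3×3). Following PE[2][2] plus its west/north inputs:
  after 0 — PE[1][2] acc=0, pass-E 0, pass-S 0
  after 0 — PE[2][1] acc=0, pass-E 0, pass-S 0
  after 0 — PE[2][2] acc=0, pass-E 0, pass-S 0
  after 1 — PE[1][2] acc=0, pass-E 0, pass-S 0
  after 1 — PE[2][1] acc=0, pass-E 0, pass-S 0
  after 1 — PE[2][2] acc=0, pass-E 0, pass-S 0
  after 2 — PE[1][2] acc=0, pass-E 0, pass-S 0
  after 2 — PE[2][1] acc=0, pass-E 0, pass-S 0
  after 2 — PE[2][2] acc=0, pass-E 0, pass-S 0
  after 3 — PE[1][2] acc=105, pass-E 105, pass-S 7
  after 3 — PE[2][1] acc=47, pass-E 47, pass-S 2
  after 3 — PE[2][2] acc=0, pass-E 0, pass-S 0
  after 4 — PE[1][2] acc=114, pass-E 114, pass-S 9
  after 4 — PE[2][1] acc=43, pass-E 43, pass-S 3
  after 4 — PE[2][2] acc=110, pass-E 110, pass-S 7
  after 5 — PE[1][2] acc=0, pass-E 0, pass-S 0
  after 5 — PE[2][1] acc=0, pass-E 0, pass-S 0
  after 5 — PE[2][2] acc=124, pass-E 124, pass-S 9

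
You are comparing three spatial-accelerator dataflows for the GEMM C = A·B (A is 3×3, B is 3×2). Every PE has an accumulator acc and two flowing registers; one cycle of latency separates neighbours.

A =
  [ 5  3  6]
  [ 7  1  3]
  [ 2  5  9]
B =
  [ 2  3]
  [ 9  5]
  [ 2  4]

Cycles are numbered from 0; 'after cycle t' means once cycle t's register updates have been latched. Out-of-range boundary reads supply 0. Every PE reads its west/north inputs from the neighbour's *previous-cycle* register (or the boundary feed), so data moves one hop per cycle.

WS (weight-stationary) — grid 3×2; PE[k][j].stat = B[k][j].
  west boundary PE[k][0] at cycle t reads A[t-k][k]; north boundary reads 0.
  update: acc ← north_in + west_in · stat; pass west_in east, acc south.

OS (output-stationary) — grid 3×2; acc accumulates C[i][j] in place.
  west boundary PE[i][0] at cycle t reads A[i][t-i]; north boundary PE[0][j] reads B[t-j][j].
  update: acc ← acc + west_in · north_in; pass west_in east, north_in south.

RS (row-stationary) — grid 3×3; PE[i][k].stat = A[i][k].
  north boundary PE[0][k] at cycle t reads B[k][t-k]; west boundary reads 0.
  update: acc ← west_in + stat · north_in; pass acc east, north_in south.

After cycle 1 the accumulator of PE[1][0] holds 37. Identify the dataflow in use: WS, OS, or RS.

dataflow = WS

WS [3×2] PE[1][0] across cycles:
  0: (1,0).acc=0  regs=<0,0>
  1: (1,0).acc=37  regs=<3,37>
OS [3×2] PE[1][0] across cycles:
  0: (1,0).acc=0  regs=<0,0>
  1: (1,0).acc=14  regs=<7,2>
RS [3×3] PE[1][0] across cycles:
  0: (1,0).acc=0  regs=<0,0>
  1: (1,0).acc=14  regs=<14,2>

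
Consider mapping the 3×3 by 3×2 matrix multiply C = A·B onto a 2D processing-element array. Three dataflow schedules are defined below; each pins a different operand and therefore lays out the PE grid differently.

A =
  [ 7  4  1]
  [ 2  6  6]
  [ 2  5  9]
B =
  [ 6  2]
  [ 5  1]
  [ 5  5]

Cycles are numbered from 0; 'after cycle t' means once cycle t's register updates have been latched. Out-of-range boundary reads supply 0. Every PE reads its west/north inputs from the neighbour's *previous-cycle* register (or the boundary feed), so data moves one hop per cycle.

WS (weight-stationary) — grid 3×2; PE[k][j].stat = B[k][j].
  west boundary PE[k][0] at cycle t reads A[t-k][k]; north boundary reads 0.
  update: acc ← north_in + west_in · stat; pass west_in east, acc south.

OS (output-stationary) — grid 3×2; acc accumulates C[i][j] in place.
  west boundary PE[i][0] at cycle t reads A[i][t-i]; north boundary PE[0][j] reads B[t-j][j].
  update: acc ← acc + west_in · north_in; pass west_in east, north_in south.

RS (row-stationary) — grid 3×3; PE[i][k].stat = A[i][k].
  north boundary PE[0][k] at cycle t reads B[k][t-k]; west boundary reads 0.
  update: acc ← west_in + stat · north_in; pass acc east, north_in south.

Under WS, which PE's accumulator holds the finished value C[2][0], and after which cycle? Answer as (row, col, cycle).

(row, col, cycle) = (2, 0, 4)

Under WS, C[2][0] lands at PE[2][0]:
  [0] (2,0) acc=0 (h:0 v:0)
  [1] (2,0) acc=0 (h:0 v:0)
  [2] (2,0) acc=67 (h:1 v:67)
  [3] (2,0) acc=72 (h:6 v:72)
  [4] (2,0) acc=82 (h:9 v:82)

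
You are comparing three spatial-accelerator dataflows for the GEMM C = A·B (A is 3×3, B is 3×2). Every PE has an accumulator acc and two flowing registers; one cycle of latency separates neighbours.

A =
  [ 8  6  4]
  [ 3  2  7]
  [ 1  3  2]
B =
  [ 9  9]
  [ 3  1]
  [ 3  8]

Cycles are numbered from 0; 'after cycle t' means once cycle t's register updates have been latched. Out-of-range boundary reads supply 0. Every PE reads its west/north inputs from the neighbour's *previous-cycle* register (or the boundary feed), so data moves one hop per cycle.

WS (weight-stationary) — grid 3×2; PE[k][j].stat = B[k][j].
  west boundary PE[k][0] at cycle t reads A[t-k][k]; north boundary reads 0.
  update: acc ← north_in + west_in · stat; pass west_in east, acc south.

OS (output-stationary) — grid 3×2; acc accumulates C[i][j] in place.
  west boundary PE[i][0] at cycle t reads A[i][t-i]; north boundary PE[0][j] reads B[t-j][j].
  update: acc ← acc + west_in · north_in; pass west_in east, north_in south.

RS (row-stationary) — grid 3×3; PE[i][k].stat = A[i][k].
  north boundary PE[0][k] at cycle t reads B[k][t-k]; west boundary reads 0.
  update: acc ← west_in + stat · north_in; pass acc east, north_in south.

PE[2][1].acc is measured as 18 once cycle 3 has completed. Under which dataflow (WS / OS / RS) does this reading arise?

dataflow = RS

WS [3×2] PE[2][1] across cycles:
  step 0 · PE2,1: acc=0; fwd→0 fwd↓0
  step 1 · PE2,1: acc=0; fwd→0 fwd↓0
  step 2 · PE2,1: acc=0; fwd→0 fwd↓0
  step 3 · PE2,1: acc=110; fwd→4 fwd↓110
OS [3×2] PE[2][1] across cycles:
  step 0 · PE2,1: acc=0; fwd→0 fwd↓0
  step 1 · PE2,1: acc=0; fwd→0 fwd↓0
  step 2 · PE2,1: acc=0; fwd→0 fwd↓0
  step 3 · PE2,1: acc=9; fwd→1 fwd↓9
RS [3×3] PE[2][1] across cycles:
  step 0 · PE2,1: acc=0; fwd→0 fwd↓0
  step 1 · PE2,1: acc=0; fwd→0 fwd↓0
  step 2 · PE2,1: acc=0; fwd→0 fwd↓0
  step 3 · PE2,1: acc=18; fwd→18 fwd↓3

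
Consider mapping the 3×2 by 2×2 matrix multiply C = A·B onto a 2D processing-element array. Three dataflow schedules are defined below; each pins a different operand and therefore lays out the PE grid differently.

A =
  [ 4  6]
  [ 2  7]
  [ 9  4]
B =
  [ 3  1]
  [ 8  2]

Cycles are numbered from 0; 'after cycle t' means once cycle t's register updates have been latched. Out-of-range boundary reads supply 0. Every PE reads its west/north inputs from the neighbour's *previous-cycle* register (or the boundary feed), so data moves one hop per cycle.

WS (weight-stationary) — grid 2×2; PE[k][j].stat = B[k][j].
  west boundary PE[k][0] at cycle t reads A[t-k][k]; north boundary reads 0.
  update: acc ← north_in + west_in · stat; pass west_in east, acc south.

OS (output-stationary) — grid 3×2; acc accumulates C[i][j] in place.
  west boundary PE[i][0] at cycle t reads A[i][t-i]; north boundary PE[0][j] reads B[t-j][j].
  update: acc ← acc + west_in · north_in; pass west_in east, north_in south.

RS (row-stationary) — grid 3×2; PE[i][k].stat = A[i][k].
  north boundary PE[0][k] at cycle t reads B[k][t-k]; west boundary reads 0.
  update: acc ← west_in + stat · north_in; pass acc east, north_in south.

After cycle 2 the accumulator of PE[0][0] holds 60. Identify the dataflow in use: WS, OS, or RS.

dataflow = OS

Under WS (2×2), PE[0][0]:
  after 0 — PE[0][0] acc=12, pass-E 4, pass-S 12
  after 1 — PE[0][0] acc=6, pass-E 2, pass-S 6
  after 2 — PE[0][0] acc=27, pass-E 9, pass-S 27
Under OS (3×2), PE[0][0]:
  after 0 — PE[0][0] acc=12, pass-E 4, pass-S 3
  after 1 — PE[0][0] acc=60, pass-E 6, pass-S 8
  after 2 — PE[0][0] acc=60, pass-E 0, pass-S 0
Under RS (3×2), PE[0][0]:
  after 0 — PE[0][0] acc=12, pass-E 12, pass-S 3
  after 1 — PE[0][0] acc=4, pass-E 4, pass-S 1
  after 2 — PE[0][0] acc=0, pass-E 0, pass-S 0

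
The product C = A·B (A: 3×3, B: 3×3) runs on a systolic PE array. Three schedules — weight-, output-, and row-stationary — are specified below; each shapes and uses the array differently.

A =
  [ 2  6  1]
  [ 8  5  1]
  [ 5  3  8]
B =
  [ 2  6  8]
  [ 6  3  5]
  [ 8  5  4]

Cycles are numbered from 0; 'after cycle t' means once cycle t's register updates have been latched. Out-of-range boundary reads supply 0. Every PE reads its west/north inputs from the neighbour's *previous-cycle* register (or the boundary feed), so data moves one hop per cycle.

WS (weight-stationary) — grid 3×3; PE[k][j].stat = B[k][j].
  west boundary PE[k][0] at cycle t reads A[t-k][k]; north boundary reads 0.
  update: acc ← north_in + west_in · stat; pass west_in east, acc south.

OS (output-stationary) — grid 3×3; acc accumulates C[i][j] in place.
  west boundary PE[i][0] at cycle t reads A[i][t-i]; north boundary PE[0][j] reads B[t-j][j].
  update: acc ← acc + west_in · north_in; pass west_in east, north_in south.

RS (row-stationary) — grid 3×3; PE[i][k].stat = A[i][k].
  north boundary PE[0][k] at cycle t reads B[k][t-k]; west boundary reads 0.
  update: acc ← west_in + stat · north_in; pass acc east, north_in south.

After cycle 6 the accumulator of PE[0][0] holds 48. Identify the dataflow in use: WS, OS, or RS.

— WS: 3×3; PE[0][0] trace:
  step 0 · PE0,0: acc=4; fwd→2 fwd↓4
  step 1 · PE0,0: acc=16; fwd→8 fwd↓16
  step 2 · PE0,0: acc=10; fwd→5 fwd↓10
  step 3 · PE0,0: acc=0; fwd→0 fwd↓0
  step 4 · PE0,0: acc=0; fwd→0 fwd↓0
  step 5 · PE0,0: acc=0; fwd→0 fwd↓0
  step 6 · PE0,0: acc=0; fwd→0 fwd↓0
— OS: 3×3; PE[0][0] trace:
  step 0 · PE0,0: acc=4; fwd→2 fwd↓2
  step 1 · PE0,0: acc=40; fwd→6 fwd↓6
  step 2 · PE0,0: acc=48; fwd→1 fwd↓8
  step 3 · PE0,0: acc=48; fwd→0 fwd↓0
  step 4 · PE0,0: acc=48; fwd→0 fwd↓0
  step 5 · PE0,0: acc=48; fwd→0 fwd↓0
  step 6 · PE0,0: acc=48; fwd→0 fwd↓0
— RS: 3×3; PE[0][0] trace:
  step 0 · PE0,0: acc=4; fwd→4 fwd↓2
  step 1 · PE0,0: acc=12; fwd→12 fwd↓6
  step 2 · PE0,0: acc=16; fwd→16 fwd↓8
  step 3 · PE0,0: acc=0; fwd→0 fwd↓0
  step 4 · PE0,0: acc=0; fwd→0 fwd↓0
  step 5 · PE0,0: acc=0; fwd→0 fwd↓0
  step 6 · PE0,0: acc=0; fwd→0 fwd↓0

dataflow = OS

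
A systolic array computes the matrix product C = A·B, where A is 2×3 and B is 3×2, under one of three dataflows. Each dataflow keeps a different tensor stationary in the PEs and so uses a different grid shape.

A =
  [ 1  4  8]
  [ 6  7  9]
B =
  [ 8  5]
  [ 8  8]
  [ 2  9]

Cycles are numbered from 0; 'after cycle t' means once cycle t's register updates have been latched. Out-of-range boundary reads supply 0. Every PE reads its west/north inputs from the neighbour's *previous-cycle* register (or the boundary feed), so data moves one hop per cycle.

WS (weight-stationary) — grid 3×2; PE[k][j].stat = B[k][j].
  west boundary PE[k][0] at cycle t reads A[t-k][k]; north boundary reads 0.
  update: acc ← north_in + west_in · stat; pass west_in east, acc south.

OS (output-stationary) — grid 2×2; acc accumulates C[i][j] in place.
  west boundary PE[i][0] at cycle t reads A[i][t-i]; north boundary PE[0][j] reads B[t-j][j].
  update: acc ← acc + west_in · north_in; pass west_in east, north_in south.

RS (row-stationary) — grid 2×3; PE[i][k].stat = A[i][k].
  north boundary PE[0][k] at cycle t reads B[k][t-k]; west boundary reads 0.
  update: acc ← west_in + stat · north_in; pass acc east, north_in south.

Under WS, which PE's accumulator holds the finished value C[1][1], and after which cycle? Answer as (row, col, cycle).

Under WS, C[1][1] lands at PE[2][1]:
  step 0 · PE2,1: acc=0; fwd→0 fwd↓0
  step 1 · PE2,1: acc=0; fwd→0 fwd↓0
  step 2 · PE2,1: acc=0; fwd→0 fwd↓0
  step 3 · PE2,1: acc=109; fwd→8 fwd↓109
  step 4 · PE2,1: acc=167; fwd→9 fwd↓167

(row, col, cycle) = (2, 1, 4)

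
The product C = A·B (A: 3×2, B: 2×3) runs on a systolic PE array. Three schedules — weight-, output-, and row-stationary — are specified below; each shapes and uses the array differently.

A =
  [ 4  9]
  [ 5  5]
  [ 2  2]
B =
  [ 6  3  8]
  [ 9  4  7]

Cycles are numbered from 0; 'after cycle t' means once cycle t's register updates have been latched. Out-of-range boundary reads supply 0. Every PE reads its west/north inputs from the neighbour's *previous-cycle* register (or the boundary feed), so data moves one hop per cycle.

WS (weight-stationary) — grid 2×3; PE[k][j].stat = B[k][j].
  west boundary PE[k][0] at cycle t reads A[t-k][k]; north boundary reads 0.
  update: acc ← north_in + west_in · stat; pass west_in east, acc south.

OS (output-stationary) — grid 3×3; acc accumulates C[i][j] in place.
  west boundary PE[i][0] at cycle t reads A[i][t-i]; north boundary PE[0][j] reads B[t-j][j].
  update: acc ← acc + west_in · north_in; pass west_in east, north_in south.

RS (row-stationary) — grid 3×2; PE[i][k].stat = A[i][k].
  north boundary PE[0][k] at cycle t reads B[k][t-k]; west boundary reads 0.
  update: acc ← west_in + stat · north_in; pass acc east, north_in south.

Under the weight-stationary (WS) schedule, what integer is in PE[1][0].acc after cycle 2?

WS 2×3: PE[1][0] cycle-by-cycle (with neighbour feeds):
  c0 r0c0: 24 / 4 / 24
  c0 r1c0: 0 / 0 / 0
  c1 r0c0: 30 / 5 / 30
  c1 r1c0: 105 / 9 / 105
  c2 r0c0: 12 / 2 / 12
  c2 r1c0: 75 / 5 / 75

PE[1][0].acc = 75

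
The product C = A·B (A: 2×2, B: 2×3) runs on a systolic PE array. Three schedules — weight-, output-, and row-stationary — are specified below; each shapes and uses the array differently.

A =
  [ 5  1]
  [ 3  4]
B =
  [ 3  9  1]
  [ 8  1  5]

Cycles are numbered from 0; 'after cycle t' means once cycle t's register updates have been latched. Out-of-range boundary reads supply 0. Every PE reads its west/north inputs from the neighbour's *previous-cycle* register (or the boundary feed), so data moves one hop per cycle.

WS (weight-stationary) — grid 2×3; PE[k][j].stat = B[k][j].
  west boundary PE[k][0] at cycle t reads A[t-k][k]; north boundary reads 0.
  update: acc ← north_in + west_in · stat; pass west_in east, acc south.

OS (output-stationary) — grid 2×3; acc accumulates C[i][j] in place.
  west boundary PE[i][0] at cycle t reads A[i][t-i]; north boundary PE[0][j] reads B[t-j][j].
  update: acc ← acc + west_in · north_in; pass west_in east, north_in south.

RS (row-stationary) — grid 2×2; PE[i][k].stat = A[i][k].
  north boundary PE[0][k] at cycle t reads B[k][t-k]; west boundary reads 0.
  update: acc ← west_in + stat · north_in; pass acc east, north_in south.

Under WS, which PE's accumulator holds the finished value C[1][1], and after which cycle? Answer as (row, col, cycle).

Under WS, C[1][1] lands at PE[1][1]:
  [0] (1,1) acc=0 (h:0 v:0)
  [1] (1,1) acc=0 (h:0 v:0)
  [2] (1,1) acc=46 (h:1 v:46)
  [3] (1,1) acc=31 (h:4 v:31)

(row, col, cycle) = (1, 1, 3)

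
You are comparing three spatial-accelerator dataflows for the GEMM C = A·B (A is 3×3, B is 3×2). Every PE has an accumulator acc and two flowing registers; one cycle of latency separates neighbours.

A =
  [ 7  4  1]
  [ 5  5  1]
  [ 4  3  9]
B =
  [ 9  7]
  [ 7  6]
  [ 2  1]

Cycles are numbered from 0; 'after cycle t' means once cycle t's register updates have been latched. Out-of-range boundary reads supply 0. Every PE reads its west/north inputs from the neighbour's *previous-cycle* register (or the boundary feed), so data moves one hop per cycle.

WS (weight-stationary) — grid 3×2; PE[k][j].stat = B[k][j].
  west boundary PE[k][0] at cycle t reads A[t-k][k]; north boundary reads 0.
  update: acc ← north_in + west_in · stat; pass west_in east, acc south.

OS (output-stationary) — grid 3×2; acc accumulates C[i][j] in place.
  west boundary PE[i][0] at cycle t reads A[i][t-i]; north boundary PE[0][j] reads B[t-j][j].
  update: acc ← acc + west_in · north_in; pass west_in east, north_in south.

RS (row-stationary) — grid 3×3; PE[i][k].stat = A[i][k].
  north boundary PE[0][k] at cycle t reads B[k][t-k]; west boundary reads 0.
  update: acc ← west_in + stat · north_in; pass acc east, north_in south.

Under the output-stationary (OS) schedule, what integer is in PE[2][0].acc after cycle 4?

PE[2][0].acc = 75

OS (3×2). Following PE[2][0] plus its west/north inputs:
  0: (1,0).acc=0  regs=<0,0>
  0: (2,0).acc=0  regs=<0,0>
  1: (1,0).acc=45  regs=<5,9>
  1: (2,0).acc=0  regs=<0,0>
  2: (1,0).acc=80  regs=<5,7>
  2: (2,0).acc=36  regs=<4,9>
  3: (1,0).acc=82  regs=<1,2>
  3: (2,0).acc=57  regs=<3,7>
  4: (1,0).acc=82  regs=<0,0>
  4: (2,0).acc=75  regs=<9,2>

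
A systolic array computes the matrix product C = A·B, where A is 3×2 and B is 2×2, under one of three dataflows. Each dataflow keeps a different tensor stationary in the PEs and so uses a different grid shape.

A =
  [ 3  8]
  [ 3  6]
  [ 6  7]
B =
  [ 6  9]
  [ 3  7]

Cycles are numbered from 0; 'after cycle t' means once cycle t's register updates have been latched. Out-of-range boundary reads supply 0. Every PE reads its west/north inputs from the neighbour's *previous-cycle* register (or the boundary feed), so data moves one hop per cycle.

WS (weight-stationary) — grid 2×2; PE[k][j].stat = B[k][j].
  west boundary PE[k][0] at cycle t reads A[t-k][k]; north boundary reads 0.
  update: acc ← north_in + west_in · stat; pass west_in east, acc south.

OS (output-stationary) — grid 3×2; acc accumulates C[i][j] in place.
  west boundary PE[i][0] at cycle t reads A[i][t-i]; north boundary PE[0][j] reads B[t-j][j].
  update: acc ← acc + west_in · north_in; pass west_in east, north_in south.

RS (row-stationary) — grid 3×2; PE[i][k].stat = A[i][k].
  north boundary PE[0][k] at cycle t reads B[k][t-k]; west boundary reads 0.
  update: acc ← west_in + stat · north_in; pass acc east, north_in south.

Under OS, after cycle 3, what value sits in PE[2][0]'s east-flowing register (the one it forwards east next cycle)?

OS (3×2). Following PE[2][0] plus its west/north inputs:
  c0 r1c0: 0 / 0 / 0
  c0 r2c0: 0 / 0 / 0
  c1 r1c0: 18 / 3 / 6
  c1 r2c0: 0 / 0 / 0
  c2 r1c0: 36 / 6 / 3
  c2 r2c0: 36 / 6 / 6
  c3 r1c0: 36 / 0 / 0
  c3 r2c0: 57 / 7 / 3

register = 7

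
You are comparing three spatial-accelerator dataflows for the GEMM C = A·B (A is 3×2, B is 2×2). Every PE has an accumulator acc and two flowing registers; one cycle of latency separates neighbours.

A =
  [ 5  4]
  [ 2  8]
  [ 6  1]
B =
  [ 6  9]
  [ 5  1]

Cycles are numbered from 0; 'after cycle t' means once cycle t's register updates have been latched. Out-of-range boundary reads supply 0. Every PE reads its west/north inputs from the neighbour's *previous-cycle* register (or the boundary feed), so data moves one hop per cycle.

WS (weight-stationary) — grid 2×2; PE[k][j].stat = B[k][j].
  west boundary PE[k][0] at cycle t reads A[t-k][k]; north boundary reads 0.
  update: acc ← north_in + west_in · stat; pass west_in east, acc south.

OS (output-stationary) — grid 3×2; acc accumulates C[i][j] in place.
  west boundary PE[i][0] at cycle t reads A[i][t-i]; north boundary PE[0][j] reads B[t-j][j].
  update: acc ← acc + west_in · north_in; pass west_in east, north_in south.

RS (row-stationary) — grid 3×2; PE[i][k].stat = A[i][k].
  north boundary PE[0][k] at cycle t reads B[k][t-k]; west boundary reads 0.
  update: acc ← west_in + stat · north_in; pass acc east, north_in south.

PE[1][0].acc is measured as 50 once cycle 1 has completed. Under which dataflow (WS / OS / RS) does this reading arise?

dataflow = WS

WS (2×2 grid), PE[1][0]:
  step 0 · PE1,0: acc=0; fwd→0 fwd↓0
  step 1 · PE1,0: acc=50; fwd→4 fwd↓50
OS (3×2 grid), PE[1][0]:
  step 0 · PE1,0: acc=0; fwd→0 fwd↓0
  step 1 · PE1,0: acc=12; fwd→2 fwd↓6
RS (3×2 grid), PE[1][0]:
  step 0 · PE1,0: acc=0; fwd→0 fwd↓0
  step 1 · PE1,0: acc=12; fwd→12 fwd↓6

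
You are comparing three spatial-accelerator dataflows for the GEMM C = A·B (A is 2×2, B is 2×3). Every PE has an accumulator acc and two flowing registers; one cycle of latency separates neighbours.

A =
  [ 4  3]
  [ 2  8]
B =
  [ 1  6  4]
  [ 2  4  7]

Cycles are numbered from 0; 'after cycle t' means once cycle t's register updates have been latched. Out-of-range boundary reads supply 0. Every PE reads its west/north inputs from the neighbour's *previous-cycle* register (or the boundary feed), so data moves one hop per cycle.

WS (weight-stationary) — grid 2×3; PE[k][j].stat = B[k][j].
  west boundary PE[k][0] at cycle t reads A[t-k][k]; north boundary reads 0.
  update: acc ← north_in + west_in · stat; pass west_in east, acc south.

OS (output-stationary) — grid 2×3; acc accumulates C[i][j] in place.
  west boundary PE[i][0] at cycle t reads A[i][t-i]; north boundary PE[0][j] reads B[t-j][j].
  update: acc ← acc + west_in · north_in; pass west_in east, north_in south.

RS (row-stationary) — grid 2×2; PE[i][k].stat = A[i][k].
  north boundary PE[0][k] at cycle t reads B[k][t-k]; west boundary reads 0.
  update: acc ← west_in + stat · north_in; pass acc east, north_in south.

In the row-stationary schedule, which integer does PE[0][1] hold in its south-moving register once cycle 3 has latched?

RS (2×2). Following PE[0][1] plus its west/north inputs:
  0: (0,0).acc=4  regs=<4,1>
  0: (0,1).acc=0  regs=<0,0>
  1: (0,0).acc=24  regs=<24,6>
  1: (0,1).acc=10  regs=<10,2>
  2: (0,0).acc=16  regs=<16,4>
  2: (0,1).acc=36  regs=<36,4>
  3: (0,0).acc=0  regs=<0,0>
  3: (0,1).acc=37  regs=<37,7>

register = 7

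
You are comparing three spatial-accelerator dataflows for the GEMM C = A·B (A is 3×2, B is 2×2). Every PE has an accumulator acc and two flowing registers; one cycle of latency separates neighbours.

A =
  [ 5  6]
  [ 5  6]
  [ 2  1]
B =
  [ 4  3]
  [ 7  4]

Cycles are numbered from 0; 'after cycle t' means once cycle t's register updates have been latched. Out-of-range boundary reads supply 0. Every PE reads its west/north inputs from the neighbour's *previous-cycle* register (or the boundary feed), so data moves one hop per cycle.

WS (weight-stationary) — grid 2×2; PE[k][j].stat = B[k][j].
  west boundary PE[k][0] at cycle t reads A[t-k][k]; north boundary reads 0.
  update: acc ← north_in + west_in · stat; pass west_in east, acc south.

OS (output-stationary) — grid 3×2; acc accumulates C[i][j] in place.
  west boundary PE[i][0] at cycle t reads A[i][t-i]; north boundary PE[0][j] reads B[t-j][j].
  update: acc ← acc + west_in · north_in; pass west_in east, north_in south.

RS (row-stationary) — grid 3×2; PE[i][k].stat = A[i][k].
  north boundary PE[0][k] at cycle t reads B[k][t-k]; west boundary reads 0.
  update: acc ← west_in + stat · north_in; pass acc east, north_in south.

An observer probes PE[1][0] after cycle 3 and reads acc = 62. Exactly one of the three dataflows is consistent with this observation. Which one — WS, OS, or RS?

dataflow = OS

Under WS (2×2), PE[1][0]:
  step 0 · PE1,0: acc=0; fwd→0 fwd↓0
  step 1 · PE1,0: acc=62; fwd→6 fwd↓62
  step 2 · PE1,0: acc=62; fwd→6 fwd↓62
  step 3 · PE1,0: acc=15; fwd→1 fwd↓15
Under OS (3×2), PE[1][0]:
  step 0 · PE1,0: acc=0; fwd→0 fwd↓0
  step 1 · PE1,0: acc=20; fwd→5 fwd↓4
  step 2 · PE1,0: acc=62; fwd→6 fwd↓7
  step 3 · PE1,0: acc=62; fwd→0 fwd↓0
Under RS (3×2), PE[1][0]:
  step 0 · PE1,0: acc=0; fwd→0 fwd↓0
  step 1 · PE1,0: acc=20; fwd→20 fwd↓4
  step 2 · PE1,0: acc=15; fwd→15 fwd↓3
  step 3 · PE1,0: acc=0; fwd→0 fwd↓0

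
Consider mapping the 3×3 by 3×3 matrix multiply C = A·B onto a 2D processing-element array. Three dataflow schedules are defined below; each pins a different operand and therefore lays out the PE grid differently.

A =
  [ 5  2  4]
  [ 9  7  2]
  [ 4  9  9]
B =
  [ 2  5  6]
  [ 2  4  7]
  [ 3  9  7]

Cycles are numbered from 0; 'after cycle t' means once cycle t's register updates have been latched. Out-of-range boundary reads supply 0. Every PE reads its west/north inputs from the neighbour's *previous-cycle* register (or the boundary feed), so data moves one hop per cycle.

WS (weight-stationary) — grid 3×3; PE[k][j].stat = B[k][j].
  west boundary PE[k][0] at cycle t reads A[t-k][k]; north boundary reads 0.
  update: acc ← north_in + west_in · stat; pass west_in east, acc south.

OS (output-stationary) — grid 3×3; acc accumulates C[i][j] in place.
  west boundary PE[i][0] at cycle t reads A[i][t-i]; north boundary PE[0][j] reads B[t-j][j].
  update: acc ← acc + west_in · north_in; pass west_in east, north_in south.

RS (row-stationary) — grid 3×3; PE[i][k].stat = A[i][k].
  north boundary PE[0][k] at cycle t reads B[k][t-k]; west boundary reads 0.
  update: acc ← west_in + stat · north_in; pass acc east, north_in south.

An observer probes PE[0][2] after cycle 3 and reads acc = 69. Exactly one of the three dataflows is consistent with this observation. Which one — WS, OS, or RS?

dataflow = RS

WS (3×3 grid), PE[0][2]:
  c0 r0c2: 0 / 0 / 0
  c1 r0c2: 0 / 0 / 0
  c2 r0c2: 30 / 5 / 30
  c3 r0c2: 54 / 9 / 54
OS (3×3 grid), PE[0][2]:
  c0 r0c2: 0 / 0 / 0
  c1 r0c2: 0 / 0 / 0
  c2 r0c2: 30 / 5 / 6
  c3 r0c2: 44 / 2 / 7
RS (3×3 grid), PE[0][2]:
  c0 r0c2: 0 / 0 / 0
  c1 r0c2: 0 / 0 / 0
  c2 r0c2: 26 / 26 / 3
  c3 r0c2: 69 / 69 / 9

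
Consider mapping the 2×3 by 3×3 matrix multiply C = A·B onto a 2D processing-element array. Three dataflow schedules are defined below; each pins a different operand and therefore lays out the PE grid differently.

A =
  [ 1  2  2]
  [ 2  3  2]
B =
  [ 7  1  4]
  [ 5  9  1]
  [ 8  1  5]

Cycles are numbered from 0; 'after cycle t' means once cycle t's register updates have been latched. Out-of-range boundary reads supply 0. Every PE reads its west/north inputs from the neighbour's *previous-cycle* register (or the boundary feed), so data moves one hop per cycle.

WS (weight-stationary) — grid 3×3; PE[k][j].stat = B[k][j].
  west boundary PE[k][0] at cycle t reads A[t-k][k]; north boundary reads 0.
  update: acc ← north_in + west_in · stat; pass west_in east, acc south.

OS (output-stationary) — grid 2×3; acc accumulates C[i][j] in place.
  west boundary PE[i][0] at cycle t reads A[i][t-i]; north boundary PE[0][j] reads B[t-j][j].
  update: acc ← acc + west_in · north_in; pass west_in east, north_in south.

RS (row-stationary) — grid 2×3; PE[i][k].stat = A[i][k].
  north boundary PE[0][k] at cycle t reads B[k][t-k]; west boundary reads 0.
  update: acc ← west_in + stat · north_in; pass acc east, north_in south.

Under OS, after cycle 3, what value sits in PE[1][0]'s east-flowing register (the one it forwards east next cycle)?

register = 2

OS 2×3: PE[1][0] cycle-by-cycle (with neighbour feeds):
  cycle 0: PE[0][0] → acc 7, east 1, south 7
  cycle 0: PE[1][0] → acc 0, east 0, south 0
  cycle 1: PE[0][0] → acc 17, east 2, south 5
  cycle 1: PE[1][0] → acc 14, east 2, south 7
  cycle 2: PE[0][0] → acc 33, east 2, south 8
  cycle 2: PE[1][0] → acc 29, east 3, south 5
  cycle 3: PE[0][0] → acc 33, east 0, south 0
  cycle 3: PE[1][0] → acc 45, east 2, south 8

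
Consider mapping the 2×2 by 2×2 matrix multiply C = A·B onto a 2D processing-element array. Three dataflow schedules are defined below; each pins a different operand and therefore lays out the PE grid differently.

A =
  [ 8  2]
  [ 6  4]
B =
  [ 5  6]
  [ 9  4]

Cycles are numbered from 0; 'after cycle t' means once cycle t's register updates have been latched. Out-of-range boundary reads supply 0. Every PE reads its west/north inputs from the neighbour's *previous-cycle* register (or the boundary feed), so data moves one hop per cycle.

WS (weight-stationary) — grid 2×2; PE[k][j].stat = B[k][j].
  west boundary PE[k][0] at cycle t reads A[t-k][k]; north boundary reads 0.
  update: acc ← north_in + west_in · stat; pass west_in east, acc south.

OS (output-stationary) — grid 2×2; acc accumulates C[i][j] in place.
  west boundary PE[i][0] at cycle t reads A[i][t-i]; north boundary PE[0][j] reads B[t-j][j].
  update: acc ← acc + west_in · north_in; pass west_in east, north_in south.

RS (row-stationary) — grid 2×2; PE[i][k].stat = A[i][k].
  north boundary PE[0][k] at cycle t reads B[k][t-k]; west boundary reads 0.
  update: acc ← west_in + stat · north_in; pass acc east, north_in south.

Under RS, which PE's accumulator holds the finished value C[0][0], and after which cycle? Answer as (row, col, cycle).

(row, col, cycle) = (0, 1, 1)

RS: C[0][0] accumulates in PE[0][1]:
  c0 r0c1: 0 / 0 / 0
  c1 r0c1: 58 / 58 / 9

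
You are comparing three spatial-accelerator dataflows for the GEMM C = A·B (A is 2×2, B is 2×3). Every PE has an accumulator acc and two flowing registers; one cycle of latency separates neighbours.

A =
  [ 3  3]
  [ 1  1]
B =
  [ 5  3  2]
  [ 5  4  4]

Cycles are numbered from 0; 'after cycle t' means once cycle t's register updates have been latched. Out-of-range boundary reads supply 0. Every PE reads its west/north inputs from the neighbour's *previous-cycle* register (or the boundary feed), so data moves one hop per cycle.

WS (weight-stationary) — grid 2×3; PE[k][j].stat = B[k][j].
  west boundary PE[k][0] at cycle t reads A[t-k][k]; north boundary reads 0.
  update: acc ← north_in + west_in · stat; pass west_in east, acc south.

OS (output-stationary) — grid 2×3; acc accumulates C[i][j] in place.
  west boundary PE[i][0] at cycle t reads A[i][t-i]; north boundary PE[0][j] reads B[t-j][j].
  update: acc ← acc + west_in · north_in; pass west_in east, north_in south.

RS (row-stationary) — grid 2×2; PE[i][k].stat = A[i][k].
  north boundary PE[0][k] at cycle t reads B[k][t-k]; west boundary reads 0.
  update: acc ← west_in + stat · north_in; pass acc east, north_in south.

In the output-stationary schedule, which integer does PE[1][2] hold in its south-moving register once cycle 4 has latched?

OS on a 2×3 grid — tracing PE[1][2] and its feeders:
  c0 r0c2: 0 / 0 / 0
  c0 r1c1: 0 / 0 / 0
  c0 r1c2: 0 / 0 / 0
  c1 r0c2: 0 / 0 / 0
  c1 r1c1: 0 / 0 / 0
  c1 r1c2: 0 / 0 / 0
  c2 r0c2: 6 / 3 / 2
  c2 r1c1: 3 / 1 / 3
  c2 r1c2: 0 / 0 / 0
  c3 r0c2: 18 / 3 / 4
  c3 r1c1: 7 / 1 / 4
  c3 r1c2: 2 / 1 / 2
  c4 r0c2: 18 / 0 / 0
  c4 r1c1: 7 / 0 / 0
  c4 r1c2: 6 / 1 / 4

register = 4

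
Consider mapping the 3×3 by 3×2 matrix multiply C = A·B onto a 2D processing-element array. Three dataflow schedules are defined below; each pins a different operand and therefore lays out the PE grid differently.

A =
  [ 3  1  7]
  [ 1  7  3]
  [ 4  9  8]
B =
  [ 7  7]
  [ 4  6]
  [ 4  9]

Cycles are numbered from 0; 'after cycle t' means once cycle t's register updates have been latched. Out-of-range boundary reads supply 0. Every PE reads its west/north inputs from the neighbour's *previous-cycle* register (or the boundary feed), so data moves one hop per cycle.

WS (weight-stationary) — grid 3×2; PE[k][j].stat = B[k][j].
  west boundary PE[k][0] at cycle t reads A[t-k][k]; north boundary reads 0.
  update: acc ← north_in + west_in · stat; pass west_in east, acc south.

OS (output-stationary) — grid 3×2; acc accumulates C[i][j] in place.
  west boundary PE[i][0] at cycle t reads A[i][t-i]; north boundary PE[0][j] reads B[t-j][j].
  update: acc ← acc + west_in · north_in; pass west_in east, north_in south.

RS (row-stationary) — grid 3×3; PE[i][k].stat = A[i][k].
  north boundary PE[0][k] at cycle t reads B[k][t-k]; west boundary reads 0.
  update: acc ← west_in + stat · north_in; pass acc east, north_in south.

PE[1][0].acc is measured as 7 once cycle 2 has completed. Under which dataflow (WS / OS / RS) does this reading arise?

WS [3×2] PE[1][0] across cycles:
  0: (1,0).acc=0  regs=<0,0>
  1: (1,0).acc=25  regs=<1,25>
  2: (1,0).acc=35  regs=<7,35>
OS [3×2] PE[1][0] across cycles:
  0: (1,0).acc=0  regs=<0,0>
  1: (1,0).acc=7  regs=<1,7>
  2: (1,0).acc=35  regs=<7,4>
RS [3×3] PE[1][0] across cycles:
  0: (1,0).acc=0  regs=<0,0>
  1: (1,0).acc=7  regs=<7,7>
  2: (1,0).acc=7  regs=<7,7>

dataflow = RS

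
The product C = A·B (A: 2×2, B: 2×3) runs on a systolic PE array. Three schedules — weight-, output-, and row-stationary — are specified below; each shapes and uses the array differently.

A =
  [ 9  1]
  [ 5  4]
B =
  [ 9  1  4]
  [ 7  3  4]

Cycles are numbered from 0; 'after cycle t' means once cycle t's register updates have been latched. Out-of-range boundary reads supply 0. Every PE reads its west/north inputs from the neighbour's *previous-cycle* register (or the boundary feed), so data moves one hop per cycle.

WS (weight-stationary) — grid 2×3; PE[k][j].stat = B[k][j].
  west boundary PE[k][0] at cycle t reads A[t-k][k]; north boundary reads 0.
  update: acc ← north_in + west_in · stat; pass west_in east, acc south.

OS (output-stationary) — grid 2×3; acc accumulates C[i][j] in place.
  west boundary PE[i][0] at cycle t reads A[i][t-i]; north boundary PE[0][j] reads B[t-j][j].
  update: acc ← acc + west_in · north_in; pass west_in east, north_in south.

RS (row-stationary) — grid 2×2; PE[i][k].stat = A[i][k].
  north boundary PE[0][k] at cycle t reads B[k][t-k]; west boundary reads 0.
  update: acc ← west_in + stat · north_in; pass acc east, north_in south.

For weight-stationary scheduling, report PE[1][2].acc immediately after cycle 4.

WS 2×3: PE[1][2] cycle-by-cycle (with neighbour feeds):
  t=0 PE[0][2]: acc=0 h=0 v=0
  t=0 PE[1][1]: acc=0 h=0 v=0
  t=0 PE[1][2]: acc=0 h=0 v=0
  t=1 PE[0][2]: acc=0 h=0 v=0
  t=1 PE[1][1]: acc=0 h=0 v=0
  t=1 PE[1][2]: acc=0 h=0 v=0
  t=2 PE[0][2]: acc=36 h=9 v=36
  t=2 PE[1][1]: acc=12 h=1 v=12
  t=2 PE[1][2]: acc=0 h=0 v=0
  t=3 PE[0][2]: acc=20 h=5 v=20
  t=3 PE[1][1]: acc=17 h=4 v=17
  t=3 PE[1][2]: acc=40 h=1 v=40
  t=4 PE[0][2]: acc=0 h=0 v=0
  t=4 PE[1][1]: acc=0 h=0 v=0
  t=4 PE[1][2]: acc=36 h=4 v=36

PE[1][2].acc = 36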